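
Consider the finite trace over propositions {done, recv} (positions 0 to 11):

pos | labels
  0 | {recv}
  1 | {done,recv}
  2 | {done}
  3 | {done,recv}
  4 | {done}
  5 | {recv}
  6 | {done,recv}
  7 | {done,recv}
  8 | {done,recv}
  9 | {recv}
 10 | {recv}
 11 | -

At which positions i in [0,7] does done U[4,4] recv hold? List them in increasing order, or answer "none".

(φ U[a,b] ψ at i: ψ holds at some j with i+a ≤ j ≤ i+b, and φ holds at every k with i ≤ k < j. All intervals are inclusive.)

1

Evaluate at each i in [0,7]:
  i=0: ✗ (no rhs in [4,4])
  i=1: ✓ (rhs at j=5; lhs holds on [1,4])
  i=2: ✗ (lhs fails at k=5 before rhs at j=6)
  i=3: ✗ (lhs fails at k=5 before rhs at j=7)
  i=4: ✗ (lhs fails at k=5 before rhs at j=8)
  i=5: ✗ (lhs fails at k=5 before rhs at j=9)
  i=6: ✗ (lhs fails at k=9 before rhs at j=10)
  i=7: ✗ (no rhs in [11,11])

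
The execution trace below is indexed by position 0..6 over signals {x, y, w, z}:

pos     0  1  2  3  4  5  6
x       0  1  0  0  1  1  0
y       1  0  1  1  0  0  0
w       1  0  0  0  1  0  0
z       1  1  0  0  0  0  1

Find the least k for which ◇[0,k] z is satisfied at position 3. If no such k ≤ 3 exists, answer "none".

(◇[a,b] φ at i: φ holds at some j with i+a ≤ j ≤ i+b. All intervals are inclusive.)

Scan j = 3,4,… for z:
  j=3: fails
  j=4: fails
  j=5: fails
  j=6: holds
First hit at j=6, so smallest k = 6-3 = 3.

3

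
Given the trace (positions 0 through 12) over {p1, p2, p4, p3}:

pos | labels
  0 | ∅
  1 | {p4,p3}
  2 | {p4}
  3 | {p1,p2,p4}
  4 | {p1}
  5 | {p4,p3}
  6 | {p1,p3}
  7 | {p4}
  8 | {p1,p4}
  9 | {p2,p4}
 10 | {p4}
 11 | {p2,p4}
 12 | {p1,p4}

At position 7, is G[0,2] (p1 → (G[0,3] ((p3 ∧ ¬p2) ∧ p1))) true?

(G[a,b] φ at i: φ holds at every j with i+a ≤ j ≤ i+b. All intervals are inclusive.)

No

Check (p1 → (G[0,3] ((p3 ∧ ¬p2) ∧ p1))) at every j in [7,9]:
  j=7: antecedent false → ✓
  j=8: antecedent true; consequent fails at 8 → ✗
  j=9: antecedent false → ✓
Fails at j=8 → formula fails.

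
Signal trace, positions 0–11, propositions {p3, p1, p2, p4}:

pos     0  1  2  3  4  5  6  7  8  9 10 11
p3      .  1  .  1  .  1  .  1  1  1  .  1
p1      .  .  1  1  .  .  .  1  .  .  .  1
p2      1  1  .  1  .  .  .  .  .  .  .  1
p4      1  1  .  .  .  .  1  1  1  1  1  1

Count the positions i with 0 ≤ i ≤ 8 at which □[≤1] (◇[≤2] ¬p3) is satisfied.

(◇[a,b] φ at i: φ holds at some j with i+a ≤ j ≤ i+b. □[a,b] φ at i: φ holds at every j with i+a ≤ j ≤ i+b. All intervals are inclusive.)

Evaluate at each i in [0,8]:
  i=0: ✓ (all of [0,1])
  i=1: ✓ (all of [1,2])
  i=2: ✓ (all of [2,3])
  i=3: ✓ (all of [3,4])
  i=4: ✓ (all of [4,5])
  i=5: ✓ (all of [5,6])
  i=6: ✗ (fails at j=7)
  i=7: ✗ (fails at j=7)
  i=8: ✓ (all of [8,9])
Positions where it holds: {0, 1, 2, 3, 4, 5, 8} → 7.

7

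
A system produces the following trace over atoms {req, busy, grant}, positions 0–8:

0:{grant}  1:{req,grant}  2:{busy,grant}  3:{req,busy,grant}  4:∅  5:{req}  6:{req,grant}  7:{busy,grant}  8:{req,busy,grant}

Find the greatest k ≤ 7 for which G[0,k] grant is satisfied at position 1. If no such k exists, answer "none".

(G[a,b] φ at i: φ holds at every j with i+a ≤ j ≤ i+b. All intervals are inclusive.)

grant must hold from j=1 onward; find where it first fails.
  j=1: holds
  j=2: holds
  j=3: holds
  j=4: fails
Holds on [1,3], so largest k = 2.

2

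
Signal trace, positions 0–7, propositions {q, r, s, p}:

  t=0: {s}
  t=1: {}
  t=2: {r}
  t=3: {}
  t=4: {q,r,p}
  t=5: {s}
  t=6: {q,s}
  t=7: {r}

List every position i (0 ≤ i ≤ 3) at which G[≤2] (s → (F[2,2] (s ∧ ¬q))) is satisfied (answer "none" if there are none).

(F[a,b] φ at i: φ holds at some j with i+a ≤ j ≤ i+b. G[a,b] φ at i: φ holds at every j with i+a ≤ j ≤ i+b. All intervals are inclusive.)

Evaluate at each i in [0,3]:
  i=0: ✗ (fails at j=0)
  i=1: ✓ (all of [1,3])
  i=2: ✓ (all of [2,4])
  i=3: ✗ (fails at j=5)

1, 2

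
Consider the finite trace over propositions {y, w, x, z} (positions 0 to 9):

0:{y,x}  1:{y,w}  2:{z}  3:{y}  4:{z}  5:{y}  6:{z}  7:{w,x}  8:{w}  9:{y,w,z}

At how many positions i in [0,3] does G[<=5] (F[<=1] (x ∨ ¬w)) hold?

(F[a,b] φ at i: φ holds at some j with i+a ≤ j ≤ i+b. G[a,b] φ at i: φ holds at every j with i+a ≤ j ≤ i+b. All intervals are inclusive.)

3

Evaluate at each i in [0,3]:
  i=0: ✓ (all of [0,5])
  i=1: ✓ (all of [1,6])
  i=2: ✓ (all of [2,7])
  i=3: ✗ (fails at j=8)
Positions where it holds: {0, 1, 2} → 3.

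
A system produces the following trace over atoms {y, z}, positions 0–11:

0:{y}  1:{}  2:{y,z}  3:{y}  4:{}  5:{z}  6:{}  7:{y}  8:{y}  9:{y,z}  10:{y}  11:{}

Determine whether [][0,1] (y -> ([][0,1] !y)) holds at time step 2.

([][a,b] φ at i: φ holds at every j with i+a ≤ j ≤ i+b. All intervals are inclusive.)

Check (y -> ([][0,1] !y)) at every j in [2,3]:
  j=2: antecedent true; consequent fails at 2 → ✗
  j=3: antecedent true; consequent fails at 3 → ✗
Fails at j=2 → formula fails.

Does not hold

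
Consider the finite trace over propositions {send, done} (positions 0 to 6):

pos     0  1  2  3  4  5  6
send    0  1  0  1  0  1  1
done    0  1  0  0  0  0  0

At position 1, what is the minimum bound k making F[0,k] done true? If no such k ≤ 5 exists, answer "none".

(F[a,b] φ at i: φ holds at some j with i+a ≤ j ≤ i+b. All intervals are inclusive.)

Scan j = 1,2,… for done:
  j=1: holds
First hit at j=1, so smallest k = 1-1 = 0.

0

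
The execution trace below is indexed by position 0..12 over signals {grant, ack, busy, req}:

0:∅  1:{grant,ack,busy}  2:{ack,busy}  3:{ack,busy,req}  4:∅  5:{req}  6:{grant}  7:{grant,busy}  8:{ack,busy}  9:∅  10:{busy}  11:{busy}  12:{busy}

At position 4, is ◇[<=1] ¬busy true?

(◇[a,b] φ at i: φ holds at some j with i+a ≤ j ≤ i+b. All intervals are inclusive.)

Check ¬busy at each j in [4,5]:
  j=4: true
  j=5: true
Found at j=4 → formula holds.

Yes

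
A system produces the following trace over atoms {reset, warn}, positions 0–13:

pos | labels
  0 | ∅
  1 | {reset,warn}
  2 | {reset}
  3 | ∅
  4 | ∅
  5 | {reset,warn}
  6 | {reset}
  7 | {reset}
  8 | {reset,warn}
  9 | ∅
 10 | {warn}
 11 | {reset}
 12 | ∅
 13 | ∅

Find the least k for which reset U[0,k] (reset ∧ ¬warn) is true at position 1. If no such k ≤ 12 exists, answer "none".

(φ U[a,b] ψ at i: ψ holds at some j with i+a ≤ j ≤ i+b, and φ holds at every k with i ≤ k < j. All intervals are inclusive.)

Need earliest j ≥ 1 with (reset ∧ ¬warn), and reset at every k in [1,j-1].
  j=1: rhs fails.
  j=2: rhs holds; lhs holds on [1,1]. k = 1.

1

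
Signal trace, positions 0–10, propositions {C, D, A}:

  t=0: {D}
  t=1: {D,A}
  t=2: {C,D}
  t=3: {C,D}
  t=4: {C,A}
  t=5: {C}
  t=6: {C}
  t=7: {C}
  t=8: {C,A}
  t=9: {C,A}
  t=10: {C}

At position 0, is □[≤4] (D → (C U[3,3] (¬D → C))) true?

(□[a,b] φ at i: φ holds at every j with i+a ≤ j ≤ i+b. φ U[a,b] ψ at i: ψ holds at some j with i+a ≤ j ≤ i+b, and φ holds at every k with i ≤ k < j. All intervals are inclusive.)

Check (D → (C U[3,3] (¬D → C))) at every j in [0,4]:
  j=0: antecedent true; consequent fails → ✗
  j=1: antecedent true; consequent fails → ✗
  j=2: antecedent true; consequent holds → ✓
  j=3: antecedent true; consequent holds → ✓
  j=4: antecedent false → ✓
Fails at j=0 → formula fails.

Does not hold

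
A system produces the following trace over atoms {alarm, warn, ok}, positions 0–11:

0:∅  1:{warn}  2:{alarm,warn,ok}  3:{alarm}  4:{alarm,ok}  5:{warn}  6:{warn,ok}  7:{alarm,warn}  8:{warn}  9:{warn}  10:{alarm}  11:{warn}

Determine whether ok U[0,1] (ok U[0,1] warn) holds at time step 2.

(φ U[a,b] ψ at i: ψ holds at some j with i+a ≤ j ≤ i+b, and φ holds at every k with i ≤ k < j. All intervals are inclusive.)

Need some j in [2,3] with (ok U[0,1] warn), and ok at every k in [2,j-1].
  j=2: (ok U[0,1] warn) holds; no prefix to check → satisfied.

Yes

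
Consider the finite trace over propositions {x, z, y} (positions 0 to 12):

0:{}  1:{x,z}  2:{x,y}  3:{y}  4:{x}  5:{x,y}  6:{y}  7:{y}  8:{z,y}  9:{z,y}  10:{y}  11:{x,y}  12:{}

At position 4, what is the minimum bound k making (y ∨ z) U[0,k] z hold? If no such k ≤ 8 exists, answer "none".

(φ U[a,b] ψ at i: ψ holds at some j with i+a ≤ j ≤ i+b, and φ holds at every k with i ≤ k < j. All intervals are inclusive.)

none

Need earliest j ≥ 4 with z, and (y ∨ z) at every k in [4,j-1].
  j=4: rhs fails.
  j=5: rhs fails.
  j=6: rhs fails.
  j=7: rhs fails.
  j=8: rhs holds but lhs fails at k=4.
  j=9: rhs holds but lhs fails at k=4.
  j=10: rhs fails.
  j=11: rhs fails.
  j=12: rhs fails.
No witness within the range → none.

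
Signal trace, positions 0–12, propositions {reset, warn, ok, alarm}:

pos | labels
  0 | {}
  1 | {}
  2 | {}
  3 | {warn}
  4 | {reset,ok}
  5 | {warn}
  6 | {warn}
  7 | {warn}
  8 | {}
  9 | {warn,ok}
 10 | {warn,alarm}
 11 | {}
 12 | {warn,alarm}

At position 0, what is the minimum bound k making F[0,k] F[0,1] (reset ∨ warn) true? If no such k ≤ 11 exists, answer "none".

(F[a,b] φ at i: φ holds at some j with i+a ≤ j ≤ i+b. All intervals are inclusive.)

2

Scan j = 0,1,… for F[0,1] (reset ∨ warn):
  j=0: fails
  j=1: fails
  j=2: holds
First hit at j=2, so smallest k = 2-0 = 2.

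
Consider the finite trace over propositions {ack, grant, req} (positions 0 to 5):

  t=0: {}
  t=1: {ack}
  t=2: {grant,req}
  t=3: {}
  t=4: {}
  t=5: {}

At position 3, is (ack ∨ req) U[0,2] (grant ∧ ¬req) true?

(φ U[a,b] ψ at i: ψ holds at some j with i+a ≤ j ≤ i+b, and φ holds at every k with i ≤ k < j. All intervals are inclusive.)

No

Need some j in [3,5] with (grant ∧ ¬req), and (ack ∨ req) at every k in [3,j-1].
  j=3: (grant ∧ ¬req) false.
  j=4: (grant ∧ ¬req) false.
  j=5: (grant ∧ ¬req) false.
No j in the window works → until fails.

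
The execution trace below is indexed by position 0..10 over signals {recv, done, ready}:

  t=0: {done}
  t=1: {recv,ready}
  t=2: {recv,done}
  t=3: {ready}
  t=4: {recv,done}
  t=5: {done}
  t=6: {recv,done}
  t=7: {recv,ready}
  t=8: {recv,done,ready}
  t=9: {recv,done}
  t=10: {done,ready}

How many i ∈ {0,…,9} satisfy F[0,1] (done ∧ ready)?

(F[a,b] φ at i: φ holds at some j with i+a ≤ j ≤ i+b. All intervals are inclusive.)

Evaluate at each i in [0,9]:
  i=0: ✗ (none in [0,1])
  i=1: ✗ (none in [1,2])
  i=2: ✗ (none in [2,3])
  i=3: ✗ (none in [3,4])
  i=4: ✗ (none in [4,5])
  i=5: ✗ (none in [5,6])
  i=6: ✗ (none in [6,7])
  i=7: ✓ (witness j=8)
  i=8: ✓ (witness j=8)
  i=9: ✓ (witness j=10)
Positions where it holds: {7, 8, 9} → 3.

3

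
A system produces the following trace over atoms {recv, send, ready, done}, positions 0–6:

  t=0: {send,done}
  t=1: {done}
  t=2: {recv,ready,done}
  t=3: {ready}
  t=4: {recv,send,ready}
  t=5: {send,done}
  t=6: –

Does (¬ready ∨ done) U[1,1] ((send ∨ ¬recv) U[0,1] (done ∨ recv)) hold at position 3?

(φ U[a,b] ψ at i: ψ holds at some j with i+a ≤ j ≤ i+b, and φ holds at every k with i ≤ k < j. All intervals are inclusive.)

Does not hold

Need some j in [4,4] with ((send ∨ ¬recv) U[0,1] (done ∨ recv)), and (¬ready ∨ done) at every k in [3,j-1].
  j=4: ((send ∨ ¬recv) U[0,1] (done ∨ recv)) holds, but (¬ready ∨ done) fails at k=3 → not this j.
No j in the window works → until fails.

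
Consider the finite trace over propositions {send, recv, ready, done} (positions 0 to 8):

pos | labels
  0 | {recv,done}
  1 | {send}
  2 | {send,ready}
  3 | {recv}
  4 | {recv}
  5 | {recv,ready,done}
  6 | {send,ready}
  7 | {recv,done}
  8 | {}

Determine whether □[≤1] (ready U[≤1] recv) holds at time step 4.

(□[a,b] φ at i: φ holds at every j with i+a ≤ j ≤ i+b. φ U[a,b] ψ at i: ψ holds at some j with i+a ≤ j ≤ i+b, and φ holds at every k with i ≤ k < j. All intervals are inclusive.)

Check (ready U[≤1] recv) at every j in [4,5]:
  j=4: holds
  j=5: holds
All positions satisfy it → formula holds.

True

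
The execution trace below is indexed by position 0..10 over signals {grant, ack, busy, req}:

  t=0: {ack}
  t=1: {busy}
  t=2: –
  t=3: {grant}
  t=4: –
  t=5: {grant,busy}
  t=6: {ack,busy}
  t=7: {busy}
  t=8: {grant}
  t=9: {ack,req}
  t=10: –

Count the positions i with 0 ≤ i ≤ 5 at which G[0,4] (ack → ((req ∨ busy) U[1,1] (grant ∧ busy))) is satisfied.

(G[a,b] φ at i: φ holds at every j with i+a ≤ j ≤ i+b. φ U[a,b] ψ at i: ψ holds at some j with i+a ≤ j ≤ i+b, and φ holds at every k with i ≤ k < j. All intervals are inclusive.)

1

Evaluate at each i in [0,5]:
  i=0: ✗ (fails at j=0)
  i=1: ✓ (all of [1,5])
  i=2: ✗ (fails at j=6)
  i=3: ✗ (fails at j=6)
  i=4: ✗ (fails at j=6)
  i=5: ✗ (fails at j=6)
Positions where it holds: {1} → 1.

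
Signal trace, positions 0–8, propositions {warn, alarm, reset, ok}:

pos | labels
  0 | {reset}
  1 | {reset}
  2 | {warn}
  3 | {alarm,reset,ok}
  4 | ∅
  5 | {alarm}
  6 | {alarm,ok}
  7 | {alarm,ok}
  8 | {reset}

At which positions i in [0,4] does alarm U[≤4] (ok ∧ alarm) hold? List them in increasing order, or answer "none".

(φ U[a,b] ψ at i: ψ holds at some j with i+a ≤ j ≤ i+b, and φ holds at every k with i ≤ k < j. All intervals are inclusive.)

3

Evaluate at each i in [0,4]:
  i=0: ✗ (lhs fails at k=0 before rhs at j=3)
  i=1: ✗ (lhs fails at k=1 before rhs at j=3)
  i=2: ✗ (lhs fails at k=2 before rhs at j=3)
  i=3: ✓ (rhs at j=3)
  i=4: ✗ (lhs fails at k=4 before rhs at j=6)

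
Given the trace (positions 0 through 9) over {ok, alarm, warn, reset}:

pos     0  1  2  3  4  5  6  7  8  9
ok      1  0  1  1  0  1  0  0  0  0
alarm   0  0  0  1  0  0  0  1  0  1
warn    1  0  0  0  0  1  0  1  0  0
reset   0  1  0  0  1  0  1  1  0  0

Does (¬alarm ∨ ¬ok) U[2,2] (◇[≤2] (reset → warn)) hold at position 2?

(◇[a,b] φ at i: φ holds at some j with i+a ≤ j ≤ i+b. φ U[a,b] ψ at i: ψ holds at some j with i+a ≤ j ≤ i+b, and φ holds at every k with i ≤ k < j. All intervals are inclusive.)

Need some j in [4,4] with ◇[≤2] (reset → warn), and (¬alarm ∨ ¬ok) at every k in [2,j-1].
  j=4: ◇[≤2] (reset → warn) holds, but (¬alarm ∨ ¬ok) fails at k=3 → not this j.
No j in the window works → until fails.

False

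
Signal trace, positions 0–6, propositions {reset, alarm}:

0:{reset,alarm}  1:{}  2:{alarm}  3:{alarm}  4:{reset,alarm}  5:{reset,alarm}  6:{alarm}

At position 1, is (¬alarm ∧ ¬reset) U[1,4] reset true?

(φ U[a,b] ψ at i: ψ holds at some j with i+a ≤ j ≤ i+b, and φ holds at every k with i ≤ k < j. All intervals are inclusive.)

Need some j in [2,5] with reset, and (¬alarm ∧ ¬reset) at every k in [1,j-1].
  j=2: reset false.
  j=3: reset false.
  j=4: reset holds, but (¬alarm ∧ ¬reset) fails at k=2 → not this j.
  j=5: reset holds, but (¬alarm ∧ ¬reset) fails at k=2 → not this j.
No j in the window works → until fails.

Does not hold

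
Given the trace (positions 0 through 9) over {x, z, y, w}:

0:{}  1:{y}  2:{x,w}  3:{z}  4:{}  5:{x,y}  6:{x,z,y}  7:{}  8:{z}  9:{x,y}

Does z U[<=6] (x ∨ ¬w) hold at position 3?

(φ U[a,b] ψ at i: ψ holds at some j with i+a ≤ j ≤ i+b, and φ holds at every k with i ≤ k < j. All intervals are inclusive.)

Need some j in [3,9] with (x ∨ ¬w), and z at every k in [3,j-1].
  j=3: (x ∨ ¬w) holds; no prefix to check → satisfied.

Holds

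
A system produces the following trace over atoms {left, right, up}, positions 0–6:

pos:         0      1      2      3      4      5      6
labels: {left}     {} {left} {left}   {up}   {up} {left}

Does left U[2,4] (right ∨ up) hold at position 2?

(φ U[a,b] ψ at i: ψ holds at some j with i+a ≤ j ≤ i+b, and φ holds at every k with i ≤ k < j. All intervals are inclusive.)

Holds

Need some j in [4,6] with (right ∨ up), and left at every k in [2,j-1].
  j=4: (right ∨ up) holds; left holds at every k in [2,3] → satisfied.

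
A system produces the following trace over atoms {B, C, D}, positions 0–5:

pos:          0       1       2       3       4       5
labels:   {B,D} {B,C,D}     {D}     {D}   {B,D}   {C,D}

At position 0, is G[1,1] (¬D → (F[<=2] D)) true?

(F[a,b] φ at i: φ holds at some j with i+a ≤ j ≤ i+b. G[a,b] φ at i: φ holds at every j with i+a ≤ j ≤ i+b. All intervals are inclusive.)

Yes

Check (¬D → (F[<=2] D)) at every j in [1,1]:
  j=1: antecedent false → ✓
All positions satisfy it → formula holds.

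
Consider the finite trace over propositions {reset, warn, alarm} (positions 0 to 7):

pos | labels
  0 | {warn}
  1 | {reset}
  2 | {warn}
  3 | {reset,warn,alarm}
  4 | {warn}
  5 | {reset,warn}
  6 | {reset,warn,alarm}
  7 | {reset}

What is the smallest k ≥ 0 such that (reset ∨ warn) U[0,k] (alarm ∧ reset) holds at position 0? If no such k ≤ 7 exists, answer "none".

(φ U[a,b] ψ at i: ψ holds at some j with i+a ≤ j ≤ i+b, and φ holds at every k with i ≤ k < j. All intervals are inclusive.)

3

Need earliest j ≥ 0 with (alarm ∧ reset), and (reset ∨ warn) at every k in [0,j-1].
  j=0: rhs fails.
  j=1: rhs fails.
  j=2: rhs fails.
  j=3: rhs holds; lhs holds on [0,2]. k = 3.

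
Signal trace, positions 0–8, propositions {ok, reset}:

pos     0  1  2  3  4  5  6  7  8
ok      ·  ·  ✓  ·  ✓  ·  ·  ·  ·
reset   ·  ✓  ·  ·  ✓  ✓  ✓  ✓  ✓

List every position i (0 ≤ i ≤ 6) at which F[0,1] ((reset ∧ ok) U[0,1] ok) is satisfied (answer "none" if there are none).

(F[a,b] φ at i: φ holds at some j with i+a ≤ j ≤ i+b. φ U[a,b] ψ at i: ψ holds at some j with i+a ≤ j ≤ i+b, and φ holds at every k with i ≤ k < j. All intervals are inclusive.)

1, 2, 3, 4

Evaluate at each i in [0,6]:
  i=0: ✗ (none in [0,1])
  i=1: ✓ (witness j=2)
  i=2: ✓ (witness j=2)
  i=3: ✓ (witness j=4)
  i=4: ✓ (witness j=4)
  i=5: ✗ (none in [5,6])
  i=6: ✗ (none in [6,7])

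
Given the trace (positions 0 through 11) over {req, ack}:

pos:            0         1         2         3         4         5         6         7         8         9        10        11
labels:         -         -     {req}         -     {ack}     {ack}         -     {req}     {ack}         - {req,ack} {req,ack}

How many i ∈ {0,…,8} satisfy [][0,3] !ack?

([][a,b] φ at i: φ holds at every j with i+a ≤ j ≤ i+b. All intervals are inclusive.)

1

Evaluate at each i in [0,8]:
  i=0: ✓ (all of [0,3])
  i=1: ✗ (fails at j=4)
  i=2: ✗ (fails at j=4)
  i=3: ✗ (fails at j=4)
  i=4: ✗ (fails at j=4)
  i=5: ✗ (fails at j=5)
  i=6: ✗ (fails at j=8)
  i=7: ✗ (fails at j=8)
  i=8: ✗ (fails at j=8)
Positions where it holds: {0} → 1.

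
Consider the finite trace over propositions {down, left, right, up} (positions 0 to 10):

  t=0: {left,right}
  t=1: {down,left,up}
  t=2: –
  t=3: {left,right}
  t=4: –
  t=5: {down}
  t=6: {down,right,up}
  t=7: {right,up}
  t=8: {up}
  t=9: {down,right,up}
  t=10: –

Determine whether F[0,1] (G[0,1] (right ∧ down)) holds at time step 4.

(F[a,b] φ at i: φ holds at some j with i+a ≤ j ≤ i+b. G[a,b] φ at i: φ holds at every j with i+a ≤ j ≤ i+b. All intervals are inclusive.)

Does not hold

Check G[0,1] (right ∧ down) at each j in [4,5]:
  j=4: fails at 4
  j=5: fails at 5
No position in the window satisfies it → formula fails.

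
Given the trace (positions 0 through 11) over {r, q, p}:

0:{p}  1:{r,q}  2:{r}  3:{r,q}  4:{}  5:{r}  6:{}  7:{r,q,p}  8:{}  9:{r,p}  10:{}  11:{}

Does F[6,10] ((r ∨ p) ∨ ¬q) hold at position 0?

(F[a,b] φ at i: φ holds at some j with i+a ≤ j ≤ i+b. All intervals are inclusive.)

Check ((r ∨ p) ∨ ¬q) at each j in [6,10]:
  j=6: true
  j=7: true
  j=8: true
  j=9: true
  j=10: true
Found at j=6 → formula holds.

True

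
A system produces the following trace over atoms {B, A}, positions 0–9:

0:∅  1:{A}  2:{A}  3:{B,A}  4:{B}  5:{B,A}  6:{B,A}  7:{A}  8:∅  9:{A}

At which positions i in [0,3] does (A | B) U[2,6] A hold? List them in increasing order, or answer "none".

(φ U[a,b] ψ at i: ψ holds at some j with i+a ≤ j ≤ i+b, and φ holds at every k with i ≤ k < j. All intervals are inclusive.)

Evaluate at each i in [0,3]:
  i=0: ✗ (lhs fails at k=0 before rhs at j=2)
  i=1: ✓ (rhs at j=3; lhs holds on [1,2])
  i=2: ✓ (rhs at j=5; lhs holds on [2,4])
  i=3: ✓ (rhs at j=5; lhs holds on [3,4])

1, 2, 3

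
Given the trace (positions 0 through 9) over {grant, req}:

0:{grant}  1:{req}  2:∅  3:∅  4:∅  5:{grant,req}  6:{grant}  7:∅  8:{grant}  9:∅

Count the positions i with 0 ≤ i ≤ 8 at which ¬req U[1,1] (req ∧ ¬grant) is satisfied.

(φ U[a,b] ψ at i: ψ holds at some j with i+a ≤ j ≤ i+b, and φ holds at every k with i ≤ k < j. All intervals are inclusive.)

Evaluate at each i in [0,8]:
  i=0: ✓ (rhs at j=1; lhs holds on [0,0])
  i=1: ✗ (no rhs in [2,2])
  i=2: ✗ (no rhs in [3,3])
  i=3: ✗ (no rhs in [4,4])
  i=4: ✗ (no rhs in [5,5])
  i=5: ✗ (no rhs in [6,6])
  i=6: ✗ (no rhs in [7,7])
  i=7: ✗ (no rhs in [8,8])
  i=8: ✗ (no rhs in [9,9])
Positions where it holds: {0} → 1.

1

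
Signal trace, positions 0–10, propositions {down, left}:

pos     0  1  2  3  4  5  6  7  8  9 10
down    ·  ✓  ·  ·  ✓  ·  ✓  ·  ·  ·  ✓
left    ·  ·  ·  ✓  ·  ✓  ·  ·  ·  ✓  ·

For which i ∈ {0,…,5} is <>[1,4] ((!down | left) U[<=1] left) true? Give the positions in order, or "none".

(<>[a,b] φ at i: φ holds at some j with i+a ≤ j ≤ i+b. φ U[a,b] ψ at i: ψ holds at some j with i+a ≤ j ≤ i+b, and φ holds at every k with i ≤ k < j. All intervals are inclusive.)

Evaluate at each i in [0,5]:
  i=0: ✓ (witness j=2)
  i=1: ✓ (witness j=2)
  i=2: ✓ (witness j=3)
  i=3: ✓ (witness j=5)
  i=4: ✓ (witness j=5)
  i=5: ✓ (witness j=8)

0, 1, 2, 3, 4, 5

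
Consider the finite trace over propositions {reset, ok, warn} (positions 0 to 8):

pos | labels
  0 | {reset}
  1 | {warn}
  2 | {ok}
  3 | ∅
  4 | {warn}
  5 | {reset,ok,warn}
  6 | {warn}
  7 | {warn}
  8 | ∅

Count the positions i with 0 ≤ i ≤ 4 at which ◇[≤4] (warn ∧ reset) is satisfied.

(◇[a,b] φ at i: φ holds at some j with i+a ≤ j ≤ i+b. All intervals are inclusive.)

4

Evaluate at each i in [0,4]:
  i=0: ✗ (none in [0,4])
  i=1: ✓ (witness j=5)
  i=2: ✓ (witness j=5)
  i=3: ✓ (witness j=5)
  i=4: ✓ (witness j=5)
Positions where it holds: {1, 2, 3, 4} → 4.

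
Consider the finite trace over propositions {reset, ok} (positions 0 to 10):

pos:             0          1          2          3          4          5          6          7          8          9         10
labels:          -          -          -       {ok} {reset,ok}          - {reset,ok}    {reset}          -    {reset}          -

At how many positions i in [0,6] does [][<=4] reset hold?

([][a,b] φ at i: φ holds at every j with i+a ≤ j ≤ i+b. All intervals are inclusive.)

0

Evaluate at each i in [0,6]:
  i=0: ✗ (fails at j=0)
  i=1: ✗ (fails at j=1)
  i=2: ✗ (fails at j=2)
  i=3: ✗ (fails at j=3)
  i=4: ✗ (fails at j=5)
  i=5: ✗ (fails at j=5)
  i=6: ✗ (fails at j=8)
Positions where it holds: {} → 0.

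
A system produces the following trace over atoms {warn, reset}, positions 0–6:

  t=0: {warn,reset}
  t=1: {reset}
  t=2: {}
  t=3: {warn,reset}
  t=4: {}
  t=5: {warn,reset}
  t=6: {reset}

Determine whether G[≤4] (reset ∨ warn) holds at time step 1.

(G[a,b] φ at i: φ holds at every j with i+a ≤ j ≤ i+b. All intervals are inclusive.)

False

Check (reset ∨ warn) at every j in [1,5]:
  j=1: true
  j=2: false
  j=3: true
  j=4: false
  j=5: true
Fails at j=2 → formula fails.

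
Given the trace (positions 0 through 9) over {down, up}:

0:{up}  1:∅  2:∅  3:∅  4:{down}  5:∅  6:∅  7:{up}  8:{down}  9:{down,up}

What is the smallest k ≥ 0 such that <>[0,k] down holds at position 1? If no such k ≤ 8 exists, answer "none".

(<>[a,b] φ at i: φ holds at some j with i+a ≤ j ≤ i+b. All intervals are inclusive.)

3

Scan j = 1,2,… for down:
  j=1: fails
  j=2: fails
  j=3: fails
  j=4: holds
First hit at j=4, so smallest k = 4-1 = 3.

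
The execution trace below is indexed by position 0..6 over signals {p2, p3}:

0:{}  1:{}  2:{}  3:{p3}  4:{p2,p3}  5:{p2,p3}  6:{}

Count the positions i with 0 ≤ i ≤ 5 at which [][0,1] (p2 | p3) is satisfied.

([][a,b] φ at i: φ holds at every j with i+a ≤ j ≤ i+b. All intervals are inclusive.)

Evaluate at each i in [0,5]:
  i=0: ✗ (fails at j=0)
  i=1: ✗ (fails at j=1)
  i=2: ✗ (fails at j=2)
  i=3: ✓ (all of [3,4])
  i=4: ✓ (all of [4,5])
  i=5: ✗ (fails at j=6)
Positions where it holds: {3, 4} → 2.

2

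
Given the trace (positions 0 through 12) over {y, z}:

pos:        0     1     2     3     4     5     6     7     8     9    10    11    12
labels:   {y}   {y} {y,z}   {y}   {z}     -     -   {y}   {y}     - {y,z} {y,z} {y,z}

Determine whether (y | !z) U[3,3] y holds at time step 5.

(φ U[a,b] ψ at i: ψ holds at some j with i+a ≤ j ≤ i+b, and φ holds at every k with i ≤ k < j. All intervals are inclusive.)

True

Need some j in [8,8] with y, and (y | !z) at every k in [5,j-1].
  j=8: y holds; (y | !z) holds at every k in [5,7] → satisfied.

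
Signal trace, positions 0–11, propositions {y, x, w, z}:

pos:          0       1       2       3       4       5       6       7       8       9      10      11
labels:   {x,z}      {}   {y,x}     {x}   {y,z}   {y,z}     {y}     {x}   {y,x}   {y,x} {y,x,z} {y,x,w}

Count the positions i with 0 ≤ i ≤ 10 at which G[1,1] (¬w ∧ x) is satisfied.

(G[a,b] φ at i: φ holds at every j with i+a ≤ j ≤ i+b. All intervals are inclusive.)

Evaluate at each i in [0,10]:
  i=0: ✗ (fails at j=1)
  i=1: ✓ (all of [2,2])
  i=2: ✓ (all of [3,3])
  i=3: ✗ (fails at j=4)
  i=4: ✗ (fails at j=5)
  i=5: ✗ (fails at j=6)
  i=6: ✓ (all of [7,7])
  i=7: ✓ (all of [8,8])
  i=8: ✓ (all of [9,9])
  i=9: ✓ (all of [10,10])
  i=10: ✗ (fails at j=11)
Positions where it holds: {1, 2, 6, 7, 8, 9} → 6.

6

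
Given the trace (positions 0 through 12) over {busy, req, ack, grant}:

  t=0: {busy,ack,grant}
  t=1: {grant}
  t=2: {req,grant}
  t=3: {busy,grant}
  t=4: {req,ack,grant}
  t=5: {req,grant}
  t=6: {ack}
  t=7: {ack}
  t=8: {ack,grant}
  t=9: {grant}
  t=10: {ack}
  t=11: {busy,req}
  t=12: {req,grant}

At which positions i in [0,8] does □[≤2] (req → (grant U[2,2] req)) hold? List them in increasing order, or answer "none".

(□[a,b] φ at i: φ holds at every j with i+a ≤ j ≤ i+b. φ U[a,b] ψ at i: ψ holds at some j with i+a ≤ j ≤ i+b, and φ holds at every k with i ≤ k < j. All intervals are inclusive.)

Evaluate at each i in [0,8]:
  i=0: ✓ (all of [0,2])
  i=1: ✓ (all of [1,3])
  i=2: ✗ (fails at j=4)
  i=3: ✗ (fails at j=4)
  i=4: ✗ (fails at j=4)
  i=5: ✗ (fails at j=5)
  i=6: ✓ (all of [6,8])
  i=7: ✓ (all of [7,9])
  i=8: ✓ (all of [8,10])

0, 1, 6, 7, 8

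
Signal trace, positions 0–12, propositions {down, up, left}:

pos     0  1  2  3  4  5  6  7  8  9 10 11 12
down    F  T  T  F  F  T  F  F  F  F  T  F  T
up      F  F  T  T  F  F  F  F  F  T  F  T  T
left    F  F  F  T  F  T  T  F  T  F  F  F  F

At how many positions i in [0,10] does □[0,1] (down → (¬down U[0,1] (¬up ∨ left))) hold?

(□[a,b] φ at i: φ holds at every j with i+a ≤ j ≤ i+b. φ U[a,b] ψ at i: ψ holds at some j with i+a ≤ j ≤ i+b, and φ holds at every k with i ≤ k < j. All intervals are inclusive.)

Evaluate at each i in [0,10]:
  i=0: ✓ (all of [0,1])
  i=1: ✗ (fails at j=2)
  i=2: ✗ (fails at j=2)
  i=3: ✓ (all of [3,4])
  i=4: ✓ (all of [4,5])
  i=5: ✓ (all of [5,6])
  i=6: ✓ (all of [6,7])
  i=7: ✓ (all of [7,8])
  i=8: ✓ (all of [8,9])
  i=9: ✓ (all of [9,10])
  i=10: ✓ (all of [10,11])
Positions where it holds: {0, 3, 4, 5, 6, 7, 8, 9, 10} → 9.

9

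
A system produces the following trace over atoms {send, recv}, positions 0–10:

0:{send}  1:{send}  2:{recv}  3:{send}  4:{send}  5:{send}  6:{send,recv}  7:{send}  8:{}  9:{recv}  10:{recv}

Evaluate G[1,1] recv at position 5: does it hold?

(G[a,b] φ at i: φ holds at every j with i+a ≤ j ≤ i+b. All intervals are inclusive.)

Check recv at every j in [6,6]:
  j=6: true
All positions satisfy it → formula holds.

True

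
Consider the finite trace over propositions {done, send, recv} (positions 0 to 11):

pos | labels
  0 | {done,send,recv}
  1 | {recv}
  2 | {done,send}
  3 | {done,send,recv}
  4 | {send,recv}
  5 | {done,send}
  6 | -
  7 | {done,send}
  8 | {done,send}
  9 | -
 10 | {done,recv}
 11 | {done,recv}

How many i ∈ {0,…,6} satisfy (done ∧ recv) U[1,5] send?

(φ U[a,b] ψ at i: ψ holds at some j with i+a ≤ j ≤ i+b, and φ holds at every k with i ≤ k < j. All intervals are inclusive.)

Evaluate at each i in [0,6]:
  i=0: ✗ (lhs fails at k=1 before rhs at j=2)
  i=1: ✗ (lhs fails at k=1 before rhs at j=2)
  i=2: ✗ (lhs fails at k=2 before rhs at j=3)
  i=3: ✓ (rhs at j=4; lhs holds on [3,3])
  i=4: ✗ (lhs fails at k=4 before rhs at j=5)
  i=5: ✗ (lhs fails at k=5 before rhs at j=7)
  i=6: ✗ (lhs fails at k=6 before rhs at j=7)
Positions where it holds: {3} → 1.

1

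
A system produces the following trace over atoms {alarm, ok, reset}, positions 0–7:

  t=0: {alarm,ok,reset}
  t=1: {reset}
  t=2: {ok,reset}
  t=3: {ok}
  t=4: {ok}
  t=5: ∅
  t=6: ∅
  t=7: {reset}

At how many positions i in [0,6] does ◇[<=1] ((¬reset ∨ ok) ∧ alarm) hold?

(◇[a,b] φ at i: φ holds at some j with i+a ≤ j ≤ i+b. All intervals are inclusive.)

1

Evaluate at each i in [0,6]:
  i=0: ✓ (witness j=0)
  i=1: ✗ (none in [1,2])
  i=2: ✗ (none in [2,3])
  i=3: ✗ (none in [3,4])
  i=4: ✗ (none in [4,5])
  i=5: ✗ (none in [5,6])
  i=6: ✗ (none in [6,7])
Positions where it holds: {0} → 1.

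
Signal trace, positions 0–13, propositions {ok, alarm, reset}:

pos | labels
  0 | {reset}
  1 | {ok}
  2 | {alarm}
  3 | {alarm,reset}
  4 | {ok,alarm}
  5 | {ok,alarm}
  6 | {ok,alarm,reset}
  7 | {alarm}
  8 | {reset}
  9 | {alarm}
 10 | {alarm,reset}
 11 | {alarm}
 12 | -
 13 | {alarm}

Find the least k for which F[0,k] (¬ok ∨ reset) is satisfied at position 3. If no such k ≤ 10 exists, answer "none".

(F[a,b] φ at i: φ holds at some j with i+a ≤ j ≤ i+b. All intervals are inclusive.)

Scan j = 3,4,… for (¬ok ∨ reset):
  j=3: holds
First hit at j=3, so smallest k = 3-3 = 0.

0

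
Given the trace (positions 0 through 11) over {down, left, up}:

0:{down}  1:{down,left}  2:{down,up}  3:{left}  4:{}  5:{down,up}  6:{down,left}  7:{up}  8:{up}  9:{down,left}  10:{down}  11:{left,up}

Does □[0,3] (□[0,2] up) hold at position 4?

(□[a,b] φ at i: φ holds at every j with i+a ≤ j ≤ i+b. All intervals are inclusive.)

Does not hold

Check □[0,2] up at every j in [4,7]:
  j=4: fails at 4
  j=5: fails at 6
  j=6: fails at 6
  j=7: fails at 9
Fails at j=4 → formula fails.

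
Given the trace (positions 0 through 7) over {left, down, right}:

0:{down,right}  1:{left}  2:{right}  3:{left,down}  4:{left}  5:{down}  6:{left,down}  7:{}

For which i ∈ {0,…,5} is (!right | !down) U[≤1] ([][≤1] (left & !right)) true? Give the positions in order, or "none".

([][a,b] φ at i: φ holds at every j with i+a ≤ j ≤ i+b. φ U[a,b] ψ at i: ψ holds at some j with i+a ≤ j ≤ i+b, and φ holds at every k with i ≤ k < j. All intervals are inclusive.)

2, 3

Evaluate at each i in [0,5]:
  i=0: ✗ (no rhs in [0,1])
  i=1: ✗ (no rhs in [1,2])
  i=2: ✓ (rhs at j=3; lhs holds on [2,2])
  i=3: ✓ (rhs at j=3)
  i=4: ✗ (no rhs in [4,5])
  i=5: ✗ (no rhs in [5,6])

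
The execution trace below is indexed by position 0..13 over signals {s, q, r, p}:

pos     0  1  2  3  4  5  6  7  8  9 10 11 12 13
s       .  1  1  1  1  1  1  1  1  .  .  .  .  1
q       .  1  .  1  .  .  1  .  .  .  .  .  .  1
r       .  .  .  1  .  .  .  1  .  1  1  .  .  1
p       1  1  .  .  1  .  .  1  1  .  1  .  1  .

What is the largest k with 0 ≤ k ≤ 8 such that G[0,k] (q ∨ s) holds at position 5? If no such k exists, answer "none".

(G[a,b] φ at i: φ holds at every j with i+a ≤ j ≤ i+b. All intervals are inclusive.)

3

(q ∨ s) must hold from j=5 onward; find where it first fails.
  j=5: holds
  j=6: holds
  j=7: holds
  j=8: holds
  j=9: fails
Holds on [5,8], so largest k = 3.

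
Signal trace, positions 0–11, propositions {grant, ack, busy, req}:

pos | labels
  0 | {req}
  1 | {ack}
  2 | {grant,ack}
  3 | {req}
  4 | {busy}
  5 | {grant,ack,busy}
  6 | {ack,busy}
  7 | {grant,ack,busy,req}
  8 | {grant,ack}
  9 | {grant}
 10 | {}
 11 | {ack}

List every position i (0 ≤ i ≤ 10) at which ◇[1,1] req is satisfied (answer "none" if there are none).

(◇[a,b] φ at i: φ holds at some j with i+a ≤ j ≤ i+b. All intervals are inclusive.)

Evaluate at each i in [0,10]:
  i=0: ✗ (none in [1,1])
  i=1: ✗ (none in [2,2])
  i=2: ✓ (witness j=3)
  i=3: ✗ (none in [4,4])
  i=4: ✗ (none in [5,5])
  i=5: ✗ (none in [6,6])
  i=6: ✓ (witness j=7)
  i=7: ✗ (none in [8,8])
  i=8: ✗ (none in [9,9])
  i=9: ✗ (none in [10,10])
  i=10: ✗ (none in [11,11])

2, 6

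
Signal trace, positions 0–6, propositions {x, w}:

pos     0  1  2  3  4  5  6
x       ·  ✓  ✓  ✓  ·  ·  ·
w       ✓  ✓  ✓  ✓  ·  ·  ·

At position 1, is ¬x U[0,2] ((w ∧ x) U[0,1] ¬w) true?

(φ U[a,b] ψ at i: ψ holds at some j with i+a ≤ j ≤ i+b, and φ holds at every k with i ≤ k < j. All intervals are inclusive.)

False

Need some j in [1,3] with ((w ∧ x) U[0,1] ¬w), and ¬x at every k in [1,j-1].
  j=1: ((w ∧ x) U[0,1] ¬w) — fails.
  j=2: ((w ∧ x) U[0,1] ¬w) — fails.
  j=3: ((w ∧ x) U[0,1] ¬w) holds, but ¬x fails at k=1 → not this j.
No j in the window works → until fails.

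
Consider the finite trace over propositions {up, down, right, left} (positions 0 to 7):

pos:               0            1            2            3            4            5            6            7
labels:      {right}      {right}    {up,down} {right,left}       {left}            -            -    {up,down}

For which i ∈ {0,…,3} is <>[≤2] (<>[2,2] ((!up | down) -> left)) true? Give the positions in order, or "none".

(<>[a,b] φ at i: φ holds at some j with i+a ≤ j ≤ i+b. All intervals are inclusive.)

0, 1, 2

Evaluate at each i in [0,3]:
  i=0: ✓ (witness j=1)
  i=1: ✓ (witness j=1)
  i=2: ✓ (witness j=2)
  i=3: ✗ (none in [3,5])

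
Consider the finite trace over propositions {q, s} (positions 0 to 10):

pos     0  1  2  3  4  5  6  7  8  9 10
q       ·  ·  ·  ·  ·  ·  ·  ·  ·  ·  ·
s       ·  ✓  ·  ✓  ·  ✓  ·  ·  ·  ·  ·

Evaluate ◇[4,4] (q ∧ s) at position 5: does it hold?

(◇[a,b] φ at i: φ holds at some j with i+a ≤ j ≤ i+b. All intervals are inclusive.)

Does not hold

Check (q ∧ s) at each j in [9,9]:
  j=9: false
No position in the window satisfies it → formula fails.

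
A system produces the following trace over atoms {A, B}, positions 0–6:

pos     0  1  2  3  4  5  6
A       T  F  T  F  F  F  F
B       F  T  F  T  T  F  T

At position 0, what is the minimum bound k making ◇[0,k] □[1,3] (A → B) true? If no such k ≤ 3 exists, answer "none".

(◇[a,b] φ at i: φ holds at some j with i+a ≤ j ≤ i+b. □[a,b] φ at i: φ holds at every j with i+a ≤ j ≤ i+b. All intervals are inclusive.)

2

Scan j = 0,1,… for □[1,3] (A → B):
  j=0: fails
  j=1: fails
  j=2: holds
First hit at j=2, so smallest k = 2-0 = 2.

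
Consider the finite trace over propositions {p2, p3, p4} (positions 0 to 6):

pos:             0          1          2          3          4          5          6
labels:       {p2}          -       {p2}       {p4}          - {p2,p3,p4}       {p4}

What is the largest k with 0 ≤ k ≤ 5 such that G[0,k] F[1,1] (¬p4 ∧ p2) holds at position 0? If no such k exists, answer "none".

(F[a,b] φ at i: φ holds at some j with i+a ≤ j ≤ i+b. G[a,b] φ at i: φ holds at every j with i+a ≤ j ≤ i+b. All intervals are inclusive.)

F[1,1] (¬p4 ∧ p2) must hold from j=0 onward; find where it first fails.
  j=0: fails → no k works.

none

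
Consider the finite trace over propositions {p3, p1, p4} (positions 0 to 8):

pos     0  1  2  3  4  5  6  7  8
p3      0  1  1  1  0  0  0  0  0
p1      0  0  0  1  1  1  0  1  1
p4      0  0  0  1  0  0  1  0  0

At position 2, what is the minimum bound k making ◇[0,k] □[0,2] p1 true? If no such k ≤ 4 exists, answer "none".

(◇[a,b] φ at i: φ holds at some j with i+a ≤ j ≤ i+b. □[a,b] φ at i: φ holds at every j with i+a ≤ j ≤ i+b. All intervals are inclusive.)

1

Scan j = 2,3,… for □[0,2] p1:
  j=2: fails
  j=3: holds
First hit at j=3, so smallest k = 3-2 = 1.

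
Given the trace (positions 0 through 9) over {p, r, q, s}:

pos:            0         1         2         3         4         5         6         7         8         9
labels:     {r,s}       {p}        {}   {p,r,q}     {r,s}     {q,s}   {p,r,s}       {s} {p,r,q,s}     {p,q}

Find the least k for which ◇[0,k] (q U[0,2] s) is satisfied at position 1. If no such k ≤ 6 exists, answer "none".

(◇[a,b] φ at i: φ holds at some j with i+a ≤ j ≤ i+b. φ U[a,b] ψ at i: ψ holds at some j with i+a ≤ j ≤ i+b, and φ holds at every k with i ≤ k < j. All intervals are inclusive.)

Scan j = 1,2,… for (q U[0,2] s):
  j=1: fails
  j=2: fails
  j=3: holds
First hit at j=3, so smallest k = 3-1 = 2.

2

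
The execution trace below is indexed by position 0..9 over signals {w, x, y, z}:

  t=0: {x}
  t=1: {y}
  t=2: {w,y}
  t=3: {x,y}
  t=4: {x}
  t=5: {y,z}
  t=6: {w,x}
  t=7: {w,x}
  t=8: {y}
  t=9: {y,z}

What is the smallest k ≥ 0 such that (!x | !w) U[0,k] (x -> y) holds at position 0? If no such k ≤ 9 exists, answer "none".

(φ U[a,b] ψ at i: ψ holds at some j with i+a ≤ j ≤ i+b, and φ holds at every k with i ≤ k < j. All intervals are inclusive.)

Need earliest j ≥ 0 with (x -> y), and (!x | !w) at every k in [0,j-1].
  j=0: rhs fails.
  j=1: rhs holds; lhs holds on [0,0]. k = 1.

1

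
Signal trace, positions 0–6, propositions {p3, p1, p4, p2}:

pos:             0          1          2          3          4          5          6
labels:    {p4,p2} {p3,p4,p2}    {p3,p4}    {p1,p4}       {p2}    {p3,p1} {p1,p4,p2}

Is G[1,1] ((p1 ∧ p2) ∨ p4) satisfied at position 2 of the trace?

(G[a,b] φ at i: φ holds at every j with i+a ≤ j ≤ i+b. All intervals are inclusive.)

Yes

Check ((p1 ∧ p2) ∨ p4) at every j in [3,3]:
  j=3: true
All positions satisfy it → formula holds.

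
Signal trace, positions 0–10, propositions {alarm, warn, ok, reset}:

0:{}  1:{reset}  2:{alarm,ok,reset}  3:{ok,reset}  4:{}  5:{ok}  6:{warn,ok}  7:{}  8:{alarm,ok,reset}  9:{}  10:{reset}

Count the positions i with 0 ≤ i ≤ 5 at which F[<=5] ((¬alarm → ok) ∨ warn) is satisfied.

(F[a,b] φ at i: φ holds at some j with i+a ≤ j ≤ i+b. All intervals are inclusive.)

6

Evaluate at each i in [0,5]:
  i=0: ✓ (witness j=2)
  i=1: ✓ (witness j=2)
  i=2: ✓ (witness j=2)
  i=3: ✓ (witness j=3)
  i=4: ✓ (witness j=5)
  i=5: ✓ (witness j=5)
Positions where it holds: {0, 1, 2, 3, 4, 5} → 6.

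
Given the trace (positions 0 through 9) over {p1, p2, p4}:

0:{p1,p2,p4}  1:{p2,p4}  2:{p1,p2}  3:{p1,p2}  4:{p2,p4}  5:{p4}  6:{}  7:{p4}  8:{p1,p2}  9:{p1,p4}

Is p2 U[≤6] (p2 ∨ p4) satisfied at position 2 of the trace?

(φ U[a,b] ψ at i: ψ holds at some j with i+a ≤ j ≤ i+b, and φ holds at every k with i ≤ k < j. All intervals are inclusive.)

Need some j in [2,8] with (p2 ∨ p4), and p2 at every k in [2,j-1].
  j=2: (p2 ∨ p4) holds; no prefix to check → satisfied.

True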